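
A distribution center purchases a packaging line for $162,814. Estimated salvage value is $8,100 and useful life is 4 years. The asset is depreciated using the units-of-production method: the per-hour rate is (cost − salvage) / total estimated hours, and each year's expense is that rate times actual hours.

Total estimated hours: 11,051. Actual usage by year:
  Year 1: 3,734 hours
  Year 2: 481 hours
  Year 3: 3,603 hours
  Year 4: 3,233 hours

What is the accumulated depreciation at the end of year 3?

$109,452

Depreciable base = $162,814 − $8,100 = $154,714.
Rate = $154,714 / 11,051 hours = $14 per hour.
Year 1: 3,734 × $14 = $52,276. Book value $110,538.
Year 2: 481 × $14 = $6,734. Book value $103,804.
Year 3: 3,603 × $14 = $50,442. Book value $53,362.
Accumulated through year 3 = $162,814 − $53,362 = $109,452.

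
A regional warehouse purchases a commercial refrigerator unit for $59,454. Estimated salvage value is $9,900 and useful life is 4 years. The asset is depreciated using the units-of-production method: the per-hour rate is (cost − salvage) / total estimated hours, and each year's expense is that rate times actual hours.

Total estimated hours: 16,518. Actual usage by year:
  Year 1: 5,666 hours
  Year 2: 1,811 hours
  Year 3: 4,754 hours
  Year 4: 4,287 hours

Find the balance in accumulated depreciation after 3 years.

$36,693

Depreciable base = $59,454 − $9,900 = $49,554.
Rate = $49,554 / 16,518 hours = $3 per hour.
Year 1: 5,666 × $3 = $16,998. Book value $42,456.
Year 2: 1,811 × $3 = $5,433. Book value $37,023.
Year 3: 4,754 × $3 = $14,262. Book value $22,761.
Accumulated through year 3 = $59,454 − $22,761 = $36,693.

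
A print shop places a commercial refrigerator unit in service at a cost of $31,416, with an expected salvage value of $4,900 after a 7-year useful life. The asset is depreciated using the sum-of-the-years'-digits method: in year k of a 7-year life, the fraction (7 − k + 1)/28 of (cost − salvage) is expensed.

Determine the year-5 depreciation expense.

$2,841

Depreciable base = $31,416 − $4,900 = $26,516.
Sum of the years' digits = 7+6+5+4+3+2+1 = 28.
Year 1: $26,516 × 7/28 = $6,629. Book value $24,787.
Year 2: $26,516 × 6/28 = $5,682. Book value $19,105.
Year 3: $26,516 × 5/28 = $4,735. Book value $14,370.
Year 4: $26,516 × 4/28 = $3,788. Book value $10,582.
Year 5: $26,516 × 3/28 = $2,841. Book value $7,741.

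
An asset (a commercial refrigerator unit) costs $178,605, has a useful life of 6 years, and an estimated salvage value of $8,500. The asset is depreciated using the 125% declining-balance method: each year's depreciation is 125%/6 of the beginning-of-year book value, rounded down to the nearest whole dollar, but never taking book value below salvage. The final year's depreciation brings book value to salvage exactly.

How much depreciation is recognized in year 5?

Depreciable base = $178,605 − $8,500 = $170,105.
Year 1: ⌊$178,605 × 125%/6⌋ = $37,209. Book value $141,396.
Year 2: ⌊$141,396 × 125%/6⌋ = $29,457. Book value $111,939.
Year 3: ⌊$111,939 × 125%/6⌋ = $23,320. Book value $88,619.
Year 4: ⌊$88,619 × 125%/6⌋ = $18,462. Book value $70,157.
Year 5: ⌊$70,157 × 125%/6⌋ = $14,616. Book value $55,541.

$14,616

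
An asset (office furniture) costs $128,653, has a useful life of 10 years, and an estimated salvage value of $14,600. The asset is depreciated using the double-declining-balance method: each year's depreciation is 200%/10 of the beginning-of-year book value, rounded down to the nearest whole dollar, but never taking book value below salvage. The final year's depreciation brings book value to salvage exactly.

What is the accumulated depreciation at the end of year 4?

Depreciable base = $128,653 − $14,600 = $114,053.
Year 1: ⌊$128,653 × 200%/10⌋ = $25,730. Book value $102,923.
Year 2: ⌊$102,923 × 200%/10⌋ = $20,584. Book value $82,339.
Year 3: ⌊$82,339 × 200%/10⌋ = $16,467. Book value $65,872.
Year 4: ⌊$65,872 × 200%/10⌋ = $13,174. Book value $52,698.
Accumulated through year 4 = $128,653 − $52,698 = $75,955.

$75,955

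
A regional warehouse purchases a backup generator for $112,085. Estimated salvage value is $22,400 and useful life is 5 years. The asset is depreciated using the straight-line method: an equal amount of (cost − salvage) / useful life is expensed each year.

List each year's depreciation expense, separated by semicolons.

$17,937; $17,937; $17,937; $17,937; $17,937

Depreciable base = $112,085 − $22,400 = $89,685.
Annual expense = $89,685 / 5 = $17,937.
End of year 1: book value $94,148.
End of year 2: book value $76,211.
End of year 3: book value $58,274.
End of year 4: book value $40,337.
End of year 5: book value $22,400.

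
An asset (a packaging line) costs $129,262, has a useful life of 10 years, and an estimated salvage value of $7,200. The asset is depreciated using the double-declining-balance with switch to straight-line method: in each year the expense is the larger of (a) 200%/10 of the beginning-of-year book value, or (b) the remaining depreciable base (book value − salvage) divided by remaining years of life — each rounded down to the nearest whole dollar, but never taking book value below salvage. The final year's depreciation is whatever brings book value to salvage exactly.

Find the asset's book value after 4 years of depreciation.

Depreciable base = $129,262 − $7,200 = $122,062.
Year 1: DB = ⌊$129,262 × 200%/10⌋ = $25,852; SL = ⌊$122,062/10⌋ = $12,206 → take DB $25,852. Book value $103,410.
Year 2: DB = ⌊$103,410 × 200%/10⌋ = $20,682; SL = ⌊$96,210/9⌋ = $10,690 → take DB $20,682. Book value $82,728.
Year 3: DB = ⌊$82,728 × 200%/10⌋ = $16,545; SL = ⌊$75,528/8⌋ = $9,441 → take DB $16,545. Book value $66,183.
Year 4: DB = ⌊$66,183 × 200%/10⌋ = $13,236; SL = ⌊$58,983/7⌋ = $8,426 → take DB $13,236. Book value $52,947.

$52,947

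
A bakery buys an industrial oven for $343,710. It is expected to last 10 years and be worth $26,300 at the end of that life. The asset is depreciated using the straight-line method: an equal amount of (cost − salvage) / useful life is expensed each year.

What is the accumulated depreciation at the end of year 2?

Depreciable base = $343,710 − $26,300 = $317,410.
Annual expense = $317,410 / 10 = $31,741.
End of year 1: book value $311,969.
End of year 2: book value $280,228.
Accumulated through year 2 = $343,710 − $280,228 = $63,482.

$63,482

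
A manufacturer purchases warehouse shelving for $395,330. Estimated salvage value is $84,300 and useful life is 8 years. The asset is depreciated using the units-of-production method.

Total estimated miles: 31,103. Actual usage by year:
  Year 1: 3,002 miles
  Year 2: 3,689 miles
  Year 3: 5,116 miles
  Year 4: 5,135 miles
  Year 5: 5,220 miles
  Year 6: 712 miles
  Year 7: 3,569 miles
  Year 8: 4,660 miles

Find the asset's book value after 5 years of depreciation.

Depreciable base = $395,330 − $84,300 = $311,030.
Rate = $311,030 / 31,103 miles = $10 per mile.
Year 1: 3,002 × $10 = $30,020. Book value $365,310.
Year 2: 3,689 × $10 = $36,890. Book value $328,420.
Year 3: 5,116 × $10 = $51,160. Book value $277,260.
Year 4: 5,135 × $10 = $51,350. Book value $225,910.
Year 5: 5,220 × $10 = $52,200. Book value $173,710.

$173,710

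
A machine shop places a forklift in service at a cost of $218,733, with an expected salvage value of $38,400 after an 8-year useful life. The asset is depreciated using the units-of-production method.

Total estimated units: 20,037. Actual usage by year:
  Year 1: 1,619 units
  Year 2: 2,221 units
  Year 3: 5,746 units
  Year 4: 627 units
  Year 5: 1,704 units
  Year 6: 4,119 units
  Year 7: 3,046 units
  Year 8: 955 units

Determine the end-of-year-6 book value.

$74,409

Depreciable base = $218,733 − $38,400 = $180,333.
Rate = $180,333 / 20,037 units = $9 per unit.
Year 1: 1,619 × $9 = $14,571. Book value $204,162.
Year 2: 2,221 × $9 = $19,989. Book value $184,173.
Year 3: 5,746 × $9 = $51,714. Book value $132,459.
Year 4: 627 × $9 = $5,643. Book value $126,816.
Year 5: 1,704 × $9 = $15,336. Book value $111,480.
Year 6: 4,119 × $9 = $37,071. Book value $74,409.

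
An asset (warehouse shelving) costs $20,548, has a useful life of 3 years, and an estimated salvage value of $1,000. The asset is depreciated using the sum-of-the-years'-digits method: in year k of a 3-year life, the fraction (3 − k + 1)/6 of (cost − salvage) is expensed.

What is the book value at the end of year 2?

Depreciable base = $20,548 − $1,000 = $19,548.
Sum of the years' digits = 3+2+1 = 6.
Year 1: $19,548 × 3/6 = $9,774. Book value $10,774.
Year 2: $19,548 × 2/6 = $6,516. Book value $4,258.

$4,258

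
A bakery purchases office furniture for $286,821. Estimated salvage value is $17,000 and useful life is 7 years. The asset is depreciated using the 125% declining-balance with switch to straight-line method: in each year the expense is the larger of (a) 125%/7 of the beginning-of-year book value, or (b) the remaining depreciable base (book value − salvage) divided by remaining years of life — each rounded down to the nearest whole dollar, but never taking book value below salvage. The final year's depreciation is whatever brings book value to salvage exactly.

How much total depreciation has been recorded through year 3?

Depreciable base = $286,821 − $17,000 = $269,821.
Year 1: DB = ⌊$286,821 × 125%/7⌋ = $51,218; SL = ⌊$269,821/7⌋ = $38,545 → take DB $51,218. Book value $235,603.
Year 2: DB = ⌊$235,603 × 125%/7⌋ = $42,071; SL = ⌊$218,603/6⌋ = $36,433 → take DB $42,071. Book value $193,532.
Year 3: DB = ⌊$193,532 × 125%/7⌋ = $34,559; SL = ⌊$176,532/5⌋ = $35,306 → take SL $35,306. Book value $158,226.
Accumulated through year 3 = $286,821 − $158,226 = $128,595.

$128,595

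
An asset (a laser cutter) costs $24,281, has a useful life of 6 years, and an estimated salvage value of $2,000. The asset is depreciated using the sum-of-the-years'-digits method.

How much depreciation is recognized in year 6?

$1,061

Depreciable base = $24,281 − $2,000 = $22,281.
Sum of the years' digits = 6+5+4+3+2+1 = 21.
Year 1: $22,281 × 6/21 = $6,366. Book value $17,915.
Year 2: $22,281 × 5/21 = $5,305. Book value $12,610.
Year 3: $22,281 × 4/21 = $4,244. Book value $8,366.
Year 4: $22,281 × 3/21 = $3,183. Book value $5,183.
Year 5: $22,281 × 2/21 = $2,122. Book value $3,061.
Year 6: $22,281 × 1/21 = $1,061. Book value $2,000.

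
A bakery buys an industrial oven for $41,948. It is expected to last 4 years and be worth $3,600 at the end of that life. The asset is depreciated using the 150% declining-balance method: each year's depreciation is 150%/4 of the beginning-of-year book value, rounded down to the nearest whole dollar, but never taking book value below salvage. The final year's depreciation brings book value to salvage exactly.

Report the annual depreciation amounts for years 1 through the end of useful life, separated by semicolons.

$15,730; $9,831; $6,145; $6,642

Depreciable base = $41,948 − $3,600 = $38,348.
Year 1: ⌊$41,948 × 150%/4⌋ = $15,730. Book value $26,218.
Year 2: ⌊$26,218 × 150%/4⌋ = $9,831. Book value $16,387.
Year 3: ⌊$16,387 × 150%/4⌋ = $6,145. Book value $10,242.
Year 4 (final): $10,242 − $3,600 = $6,642. Book value $3,600.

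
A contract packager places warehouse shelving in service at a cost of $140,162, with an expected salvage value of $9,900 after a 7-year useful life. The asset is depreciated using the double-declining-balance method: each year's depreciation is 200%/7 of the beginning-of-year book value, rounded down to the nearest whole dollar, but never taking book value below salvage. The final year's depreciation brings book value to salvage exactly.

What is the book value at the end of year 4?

Depreciable base = $140,162 − $9,900 = $130,262.
Year 1: ⌊$140,162 × 200%/7⌋ = $40,046. Book value $100,116.
Year 2: ⌊$100,116 × 200%/7⌋ = $28,604. Book value $71,512.
Year 3: ⌊$71,512 × 200%/7⌋ = $20,432. Book value $51,080.
Year 4: ⌊$51,080 × 200%/7⌋ = $14,594. Book value $36,486.

$36,486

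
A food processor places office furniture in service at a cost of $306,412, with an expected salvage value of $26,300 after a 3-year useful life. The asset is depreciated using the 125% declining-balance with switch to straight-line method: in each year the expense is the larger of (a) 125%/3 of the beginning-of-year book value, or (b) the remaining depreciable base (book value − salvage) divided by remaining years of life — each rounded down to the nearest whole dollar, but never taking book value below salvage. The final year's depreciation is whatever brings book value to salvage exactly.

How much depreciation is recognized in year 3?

$76,221

Depreciable base = $306,412 − $26,300 = $280,112.
Year 1: DB = ⌊$306,412 × 125%/3⌋ = $127,671; SL = ⌊$280,112/3⌋ = $93,370 → take DB $127,671. Book value $178,741.
Year 2: DB = ⌊$178,741 × 125%/3⌋ = $74,475; SL = ⌊$152,441/2⌋ = $76,220 → take SL $76,220. Book value $102,521.
Year 3 (final): $102,521 − $26,300 = $76,221. Book value $26,300.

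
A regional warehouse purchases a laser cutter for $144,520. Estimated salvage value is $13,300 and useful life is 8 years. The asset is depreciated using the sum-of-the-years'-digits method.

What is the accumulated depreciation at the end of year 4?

Depreciable base = $144,520 − $13,300 = $131,220.
Sum of the years' digits = 8+7+6+5+4+3+2+1 = 36.
Year 1: $131,220 × 8/36 = $29,160. Book value $115,360.
Year 2: $131,220 × 7/36 = $25,515. Book value $89,845.
Year 3: $131,220 × 6/36 = $21,870. Book value $67,975.
Year 4: $131,220 × 5/36 = $18,225. Book value $49,750.
Accumulated through year 4 = $144,520 − $49,750 = $94,770.

$94,770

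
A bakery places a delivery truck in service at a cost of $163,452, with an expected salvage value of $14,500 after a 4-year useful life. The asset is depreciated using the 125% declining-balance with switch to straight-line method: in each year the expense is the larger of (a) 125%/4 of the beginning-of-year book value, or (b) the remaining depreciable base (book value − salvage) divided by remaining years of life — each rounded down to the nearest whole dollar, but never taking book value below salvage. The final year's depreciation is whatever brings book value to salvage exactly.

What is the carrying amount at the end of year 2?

$77,258

Depreciable base = $163,452 − $14,500 = $148,952.
Year 1: DB = ⌊$163,452 × 125%/4⌋ = $51,078; SL = ⌊$148,952/4⌋ = $37,238 → take DB $51,078. Book value $112,374.
Year 2: DB = ⌊$112,374 × 125%/4⌋ = $35,116; SL = ⌊$97,874/3⌋ = $32,624 → take DB $35,116. Book value $77,258.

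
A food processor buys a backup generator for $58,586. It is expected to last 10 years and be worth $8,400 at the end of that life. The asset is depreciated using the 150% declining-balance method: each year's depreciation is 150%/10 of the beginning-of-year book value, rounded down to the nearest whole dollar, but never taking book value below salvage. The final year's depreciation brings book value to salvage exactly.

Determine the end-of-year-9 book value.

$13,572

Depreciable base = $58,586 − $8,400 = $50,186.
Year 1: ⌊$58,586 × 150%/10⌋ = $8,787. Book value $49,799.
Year 2: ⌊$49,799 × 150%/10⌋ = $7,469. Book value $42,330.
Year 3: ⌊$42,330 × 150%/10⌋ = $6,349. Book value $35,981.
Year 4: ⌊$35,981 × 150%/10⌋ = $5,397. Book value $30,584.
Year 5: ⌊$30,584 × 150%/10⌋ = $4,587. Book value $25,997.
Year 6: ⌊$25,997 × 150%/10⌋ = $3,899. Book value $22,098.
Year 7: ⌊$22,098 × 150%/10⌋ = $3,314. Book value $18,784.
Year 8: ⌊$18,784 × 150%/10⌋ = $2,817. Book value $15,967.
Year 9: ⌊$15,967 × 150%/10⌋ = $2,395. Book value $13,572.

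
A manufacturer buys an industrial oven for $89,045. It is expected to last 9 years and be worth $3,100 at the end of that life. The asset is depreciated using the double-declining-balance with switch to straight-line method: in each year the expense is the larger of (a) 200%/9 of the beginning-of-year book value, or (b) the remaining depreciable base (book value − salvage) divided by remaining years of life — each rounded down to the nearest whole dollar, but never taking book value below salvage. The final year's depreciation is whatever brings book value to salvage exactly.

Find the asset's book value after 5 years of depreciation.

Depreciable base = $89,045 − $3,100 = $85,945.
Year 1: DB = ⌊$89,045 × 200%/9⌋ = $19,787; SL = ⌊$85,945/9⌋ = $9,549 → take DB $19,787. Book value $69,258.
Year 2: DB = ⌊$69,258 × 200%/9⌋ = $15,390; SL = ⌊$66,158/8⌋ = $8,269 → take DB $15,390. Book value $53,868.
Year 3: DB = ⌊$53,868 × 200%/9⌋ = $11,970; SL = ⌊$50,768/7⌋ = $7,252 → take DB $11,970. Book value $41,898.
Year 4: DB = ⌊$41,898 × 200%/9⌋ = $9,310; SL = ⌊$38,798/6⌋ = $6,466 → take DB $9,310. Book value $32,588.
Year 5: DB = ⌊$32,588 × 200%/9⌋ = $7,241; SL = ⌊$29,488/5⌋ = $5,897 → take DB $7,241. Book value $25,347.

$25,347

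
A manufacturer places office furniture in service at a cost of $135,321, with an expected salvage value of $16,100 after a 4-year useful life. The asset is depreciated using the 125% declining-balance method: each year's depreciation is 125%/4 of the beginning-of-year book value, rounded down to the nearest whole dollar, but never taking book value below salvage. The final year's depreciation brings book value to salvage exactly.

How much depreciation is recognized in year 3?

$19,987

Depreciable base = $135,321 − $16,100 = $119,221.
Year 1: ⌊$135,321 × 125%/4⌋ = $42,287. Book value $93,034.
Year 2: ⌊$93,034 × 125%/4⌋ = $29,073. Book value $63,961.
Year 3: ⌊$63,961 × 125%/4⌋ = $19,987. Book value $43,974.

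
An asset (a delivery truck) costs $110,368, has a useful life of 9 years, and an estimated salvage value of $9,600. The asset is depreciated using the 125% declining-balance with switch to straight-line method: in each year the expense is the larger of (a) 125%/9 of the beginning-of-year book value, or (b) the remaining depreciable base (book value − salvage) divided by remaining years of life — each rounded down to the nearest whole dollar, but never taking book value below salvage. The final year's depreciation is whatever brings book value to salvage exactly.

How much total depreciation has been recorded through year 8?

$90,622

Depreciable base = $110,368 − $9,600 = $100,768.
Year 1: DB = ⌊$110,368 × 125%/9⌋ = $15,328; SL = ⌊$100,768/9⌋ = $11,196 → take DB $15,328. Book value $95,040.
Year 2: DB = ⌊$95,040 × 125%/9⌋ = $13,200; SL = ⌊$85,440/8⌋ = $10,680 → take DB $13,200. Book value $81,840.
Year 3: DB = ⌊$81,840 × 125%/9⌋ = $11,366; SL = ⌊$72,240/7⌋ = $10,320 → take DB $11,366. Book value $70,474.
Year 4: DB = ⌊$70,474 × 125%/9⌋ = $9,788; SL = ⌊$60,874/6⌋ = $10,145 → take SL $10,145. Book value $60,329.
Year 5: DB = ⌊$60,329 × 125%/9⌋ = $8,379; SL = ⌊$50,729/5⌋ = $10,145 → take SL $10,145. Book value $50,184.
Year 6: DB = ⌊$50,184 × 125%/9⌋ = $6,970; SL = ⌊$40,584/4⌋ = $10,146 → take SL $10,146. Book value $40,038.
Year 7: DB = ⌊$40,038 × 125%/9⌋ = $5,560; SL = ⌊$30,438/3⌋ = $10,146 → take SL $10,146. Book value $29,892.
Year 8: DB = ⌊$29,892 × 125%/9⌋ = $4,151; SL = ⌊$20,292/2⌋ = $10,146 → take SL $10,146. Book value $19,746.
Accumulated through year 8 = $110,368 − $19,746 = $90,622.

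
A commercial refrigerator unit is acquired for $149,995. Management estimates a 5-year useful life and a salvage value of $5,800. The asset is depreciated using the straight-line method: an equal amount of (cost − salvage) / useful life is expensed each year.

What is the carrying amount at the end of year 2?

$92,317

Depreciable base = $149,995 − $5,800 = $144,195.
Annual expense = $144,195 / 5 = $28,839.
End of year 1: book value $121,156.
End of year 2: book value $92,317.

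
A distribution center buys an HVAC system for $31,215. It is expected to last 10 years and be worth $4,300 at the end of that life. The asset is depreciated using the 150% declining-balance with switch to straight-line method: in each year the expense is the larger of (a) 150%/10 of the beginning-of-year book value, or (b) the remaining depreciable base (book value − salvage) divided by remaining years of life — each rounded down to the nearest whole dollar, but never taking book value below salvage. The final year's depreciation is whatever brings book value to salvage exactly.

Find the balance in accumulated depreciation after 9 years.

Depreciable base = $31,215 − $4,300 = $26,915.
Year 1: DB = ⌊$31,215 × 150%/10⌋ = $4,682; SL = ⌊$26,915/10⌋ = $2,691 → take DB $4,682. Book value $26,533.
Year 2: DB = ⌊$26,533 × 150%/10⌋ = $3,979; SL = ⌊$22,233/9⌋ = $2,470 → take DB $3,979. Book value $22,554.
Year 3: DB = ⌊$22,554 × 150%/10⌋ = $3,383; SL = ⌊$18,254/8⌋ = $2,281 → take DB $3,383. Book value $19,171.
Year 4: DB = ⌊$19,171 × 150%/10⌋ = $2,875; SL = ⌊$14,871/7⌋ = $2,124 → take DB $2,875. Book value $16,296.
Year 5: DB = ⌊$16,296 × 150%/10⌋ = $2,444; SL = ⌊$11,996/6⌋ = $1,999 → take DB $2,444. Book value $13,852.
Year 6: DB = ⌊$13,852 × 150%/10⌋ = $2,077; SL = ⌊$9,552/5⌋ = $1,910 → take DB $2,077. Book value $11,775.
Year 7: DB = ⌊$11,775 × 150%/10⌋ = $1,766; SL = ⌊$7,475/4⌋ = $1,868 → take SL $1,868. Book value $9,907.
Year 8: DB = ⌊$9,907 × 150%/10⌋ = $1,486; SL = ⌊$5,607/3⌋ = $1,869 → take SL $1,869. Book value $8,038.
Year 9: DB = ⌊$8,038 × 150%/10⌋ = $1,205; SL = ⌊$3,738/2⌋ = $1,869 → take SL $1,869. Book value $6,169.
Accumulated through year 9 = $31,215 − $6,169 = $25,046.

$25,046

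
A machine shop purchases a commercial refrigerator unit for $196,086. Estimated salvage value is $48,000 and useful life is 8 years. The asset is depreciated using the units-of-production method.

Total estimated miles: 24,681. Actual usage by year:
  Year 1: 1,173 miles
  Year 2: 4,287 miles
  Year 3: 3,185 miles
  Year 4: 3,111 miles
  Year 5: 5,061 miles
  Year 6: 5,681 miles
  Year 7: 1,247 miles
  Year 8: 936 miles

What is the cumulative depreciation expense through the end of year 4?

$70,536

Depreciable base = $196,086 − $48,000 = $148,086.
Rate = $148,086 / 24,681 miles = $6 per mile.
Year 1: 1,173 × $6 = $7,038. Book value $189,048.
Year 2: 4,287 × $6 = $25,722. Book value $163,326.
Year 3: 3,185 × $6 = $19,110. Book value $144,216.
Year 4: 3,111 × $6 = $18,666. Book value $125,550.
Accumulated through year 4 = $196,086 − $125,550 = $70,536.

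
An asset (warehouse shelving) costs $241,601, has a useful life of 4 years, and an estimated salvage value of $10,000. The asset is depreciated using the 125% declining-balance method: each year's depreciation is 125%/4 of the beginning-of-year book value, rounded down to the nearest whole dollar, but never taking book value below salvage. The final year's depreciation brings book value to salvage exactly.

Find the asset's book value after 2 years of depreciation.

$114,195

Depreciable base = $241,601 − $10,000 = $231,601.
Year 1: ⌊$241,601 × 125%/4⌋ = $75,500. Book value $166,101.
Year 2: ⌊$166,101 × 125%/4⌋ = $51,906. Book value $114,195.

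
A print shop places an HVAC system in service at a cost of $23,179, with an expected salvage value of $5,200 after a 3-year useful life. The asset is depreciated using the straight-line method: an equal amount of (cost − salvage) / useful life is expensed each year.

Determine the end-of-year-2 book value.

Depreciable base = $23,179 − $5,200 = $17,979.
Annual expense = $17,979 / 3 = $5,993.
End of year 1: book value $17,186.
End of year 2: book value $11,193.

$11,193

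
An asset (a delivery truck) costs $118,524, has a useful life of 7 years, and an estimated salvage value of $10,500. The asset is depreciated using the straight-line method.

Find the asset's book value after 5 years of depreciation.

$41,364

Depreciable base = $118,524 − $10,500 = $108,024.
Annual expense = $108,024 / 7 = $15,432.
End of year 1: book value $103,092.
End of year 2: book value $87,660.
End of year 3: book value $72,228.
End of year 4: book value $56,796.
End of year 5: book value $41,364.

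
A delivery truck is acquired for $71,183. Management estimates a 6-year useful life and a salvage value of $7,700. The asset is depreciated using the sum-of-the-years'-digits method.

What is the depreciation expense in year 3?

$12,092

Depreciable base = $71,183 − $7,700 = $63,483.
Sum of the years' digits = 6+5+4+3+2+1 = 21.
Year 1: $63,483 × 6/21 = $18,138. Book value $53,045.
Year 2: $63,483 × 5/21 = $15,115. Book value $37,930.
Year 3: $63,483 × 4/21 = $12,092. Book value $25,838.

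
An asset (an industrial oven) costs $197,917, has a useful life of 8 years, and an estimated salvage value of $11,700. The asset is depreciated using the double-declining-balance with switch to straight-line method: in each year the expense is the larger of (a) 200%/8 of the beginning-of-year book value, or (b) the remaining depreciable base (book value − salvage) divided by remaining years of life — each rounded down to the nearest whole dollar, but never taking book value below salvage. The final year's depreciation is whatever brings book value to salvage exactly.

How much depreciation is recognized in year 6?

Depreciable base = $197,917 − $11,700 = $186,217.
Year 1: DB = ⌊$197,917 × 200%/8⌋ = $49,479; SL = ⌊$186,217/8⌋ = $23,277 → take DB $49,479. Book value $148,438.
Year 2: DB = ⌊$148,438 × 200%/8⌋ = $37,109; SL = ⌊$136,738/7⌋ = $19,534 → take DB $37,109. Book value $111,329.
Year 3: DB = ⌊$111,329 × 200%/8⌋ = $27,832; SL = ⌊$99,629/6⌋ = $16,604 → take DB $27,832. Book value $83,497.
Year 4: DB = ⌊$83,497 × 200%/8⌋ = $20,874; SL = ⌊$71,797/5⌋ = $14,359 → take DB $20,874. Book value $62,623.
Year 5: DB = ⌊$62,623 × 200%/8⌋ = $15,655; SL = ⌊$50,923/4⌋ = $12,730 → take DB $15,655. Book value $46,968.
Year 6: DB = ⌊$46,968 × 200%/8⌋ = $11,742; SL = ⌊$35,268/3⌋ = $11,756 → take SL $11,756. Book value $35,212.

$11,756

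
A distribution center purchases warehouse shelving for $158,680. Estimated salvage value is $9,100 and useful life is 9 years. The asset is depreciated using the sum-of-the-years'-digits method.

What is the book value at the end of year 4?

$58,960

Depreciable base = $158,680 − $9,100 = $149,580.
Sum of the years' digits = 9+8+7+6+5+4+3+2+1 = 45.
Year 1: $149,580 × 9/45 = $29,916. Book value $128,764.
Year 2: $149,580 × 8/45 = $26,592. Book value $102,172.
Year 3: $149,580 × 7/45 = $23,268. Book value $78,904.
Year 4: $149,580 × 6/45 = $19,944. Book value $58,960.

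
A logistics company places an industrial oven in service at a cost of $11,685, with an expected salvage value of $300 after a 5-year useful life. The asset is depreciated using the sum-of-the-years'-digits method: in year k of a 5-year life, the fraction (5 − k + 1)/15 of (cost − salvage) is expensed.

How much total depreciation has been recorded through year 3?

Depreciable base = $11,685 − $300 = $11,385.
Sum of the years' digits = 5+4+3+2+1 = 15.
Year 1: $11,385 × 5/15 = $3,795. Book value $7,890.
Year 2: $11,385 × 4/15 = $3,036. Book value $4,854.
Year 3: $11,385 × 3/15 = $2,277. Book value $2,577.
Accumulated through year 3 = $11,685 − $2,577 = $9,108.

$9,108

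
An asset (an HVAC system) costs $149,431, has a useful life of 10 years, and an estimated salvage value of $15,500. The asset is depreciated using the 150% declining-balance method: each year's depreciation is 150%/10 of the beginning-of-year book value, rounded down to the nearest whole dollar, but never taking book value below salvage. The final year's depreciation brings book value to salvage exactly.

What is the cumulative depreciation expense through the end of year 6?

$93,070

Depreciable base = $149,431 − $15,500 = $133,931.
Year 1: ⌊$149,431 × 150%/10⌋ = $22,414. Book value $127,017.
Year 2: ⌊$127,017 × 150%/10⌋ = $19,052. Book value $107,965.
Year 3: ⌊$107,965 × 150%/10⌋ = $16,194. Book value $91,771.
Year 4: ⌊$91,771 × 150%/10⌋ = $13,765. Book value $78,006.
Year 5: ⌊$78,006 × 150%/10⌋ = $11,700. Book value $66,306.
Year 6: ⌊$66,306 × 150%/10⌋ = $9,945. Book value $56,361.
Accumulated through year 6 = $149,431 − $56,361 = $93,070.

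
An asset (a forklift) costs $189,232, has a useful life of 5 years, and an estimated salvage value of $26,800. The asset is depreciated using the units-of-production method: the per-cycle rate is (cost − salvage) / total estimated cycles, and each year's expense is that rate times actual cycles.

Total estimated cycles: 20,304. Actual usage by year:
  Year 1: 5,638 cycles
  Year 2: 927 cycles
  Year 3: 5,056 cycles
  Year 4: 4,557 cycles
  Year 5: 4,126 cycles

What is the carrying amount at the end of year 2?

Depreciable base = $189,232 − $26,800 = $162,432.
Rate = $162,432 / 20,304 cycles = $8 per cycle.
Year 1: 5,638 × $8 = $45,104. Book value $144,128.
Year 2: 927 × $8 = $7,416. Book value $136,712.

$136,712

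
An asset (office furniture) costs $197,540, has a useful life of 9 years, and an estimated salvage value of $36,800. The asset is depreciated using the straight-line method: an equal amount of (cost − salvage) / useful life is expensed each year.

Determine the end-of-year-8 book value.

Depreciable base = $197,540 − $36,800 = $160,740.
Annual expense = $160,740 / 9 = $17,860.
End of year 1: book value $179,680.
End of year 2: book value $161,820.
End of year 3: book value $143,960.
End of year 4: book value $126,100.
End of year 5: book value $108,240.
End of year 6: book value $90,380.
End of year 7: book value $72,520.
End of year 8: book value $54,660.

$54,660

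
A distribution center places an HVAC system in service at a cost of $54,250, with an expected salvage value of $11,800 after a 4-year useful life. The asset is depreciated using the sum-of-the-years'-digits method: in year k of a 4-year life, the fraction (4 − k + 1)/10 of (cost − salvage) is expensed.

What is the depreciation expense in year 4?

Depreciable base = $54,250 − $11,800 = $42,450.
Sum of the years' digits = 4+3+2+1 = 10.
Year 1: $42,450 × 4/10 = $16,980. Book value $37,270.
Year 2: $42,450 × 3/10 = $12,735. Book value $24,535.
Year 3: $42,450 × 2/10 = $8,490. Book value $16,045.
Year 4: $42,450 × 1/10 = $4,245. Book value $11,800.

$4,245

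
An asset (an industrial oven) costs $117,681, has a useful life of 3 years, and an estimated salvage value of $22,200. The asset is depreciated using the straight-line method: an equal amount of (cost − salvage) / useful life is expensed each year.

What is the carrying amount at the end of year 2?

Depreciable base = $117,681 − $22,200 = $95,481.
Annual expense = $95,481 / 3 = $31,827.
End of year 1: book value $85,854.
End of year 2: book value $54,027.

$54,027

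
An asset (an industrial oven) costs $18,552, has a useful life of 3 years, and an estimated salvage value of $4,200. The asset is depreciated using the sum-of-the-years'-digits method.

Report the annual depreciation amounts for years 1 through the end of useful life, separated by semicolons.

$7,176; $4,784; $2,392

Depreciable base = $18,552 − $4,200 = $14,352.
Sum of the years' digits = 3+2+1 = 6.
Year 1: $14,352 × 3/6 = $7,176. Book value $11,376.
Year 2: $14,352 × 2/6 = $4,784. Book value $6,592.
Year 3: $14,352 × 1/6 = $2,392. Book value $4,200.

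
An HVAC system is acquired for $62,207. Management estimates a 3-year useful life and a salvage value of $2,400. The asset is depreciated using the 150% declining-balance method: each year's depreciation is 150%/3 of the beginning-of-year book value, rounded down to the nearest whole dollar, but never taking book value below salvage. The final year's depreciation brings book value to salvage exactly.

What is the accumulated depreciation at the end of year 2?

Depreciable base = $62,207 − $2,400 = $59,807.
Year 1: ⌊$62,207 × 150%/3⌋ = $31,103. Book value $31,104.
Year 2: ⌊$31,104 × 150%/3⌋ = $15,552. Book value $15,552.
Accumulated through year 2 = $62,207 − $15,552 = $46,655.

$46,655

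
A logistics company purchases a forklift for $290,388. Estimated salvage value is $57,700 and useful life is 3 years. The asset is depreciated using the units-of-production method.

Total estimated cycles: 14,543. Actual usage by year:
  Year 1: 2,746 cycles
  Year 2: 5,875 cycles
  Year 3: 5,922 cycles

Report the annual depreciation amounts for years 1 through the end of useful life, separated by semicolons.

Depreciable base = $290,388 − $57,700 = $232,688.
Rate = $232,688 / 14,543 cycles = $16 per cycle.
Year 1: 2,746 × $16 = $43,936. Book value $246,452.
Year 2: 5,875 × $16 = $94,000. Book value $152,452.
Year 3: 5,922 × $16 = $94,752. Book value $57,700.

$43,936; $94,000; $94,752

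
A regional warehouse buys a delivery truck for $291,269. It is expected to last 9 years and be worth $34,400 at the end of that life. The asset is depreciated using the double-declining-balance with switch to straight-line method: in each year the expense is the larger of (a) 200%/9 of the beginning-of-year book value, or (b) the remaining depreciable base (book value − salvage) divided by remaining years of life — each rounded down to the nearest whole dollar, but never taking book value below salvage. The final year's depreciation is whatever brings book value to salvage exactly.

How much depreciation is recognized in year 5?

$23,687

Depreciable base = $291,269 − $34,400 = $256,869.
Year 1: DB = ⌊$291,269 × 200%/9⌋ = $64,726; SL = ⌊$256,869/9⌋ = $28,541 → take DB $64,726. Book value $226,543.
Year 2: DB = ⌊$226,543 × 200%/9⌋ = $50,342; SL = ⌊$192,143/8⌋ = $24,017 → take DB $50,342. Book value $176,201.
Year 3: DB = ⌊$176,201 × 200%/9⌋ = $39,155; SL = ⌊$141,801/7⌋ = $20,257 → take DB $39,155. Book value $137,046.
Year 4: DB = ⌊$137,046 × 200%/9⌋ = $30,454; SL = ⌊$102,646/6⌋ = $17,107 → take DB $30,454. Book value $106,592.
Year 5: DB = ⌊$106,592 × 200%/9⌋ = $23,687; SL = ⌊$72,192/5⌋ = $14,438 → take DB $23,687. Book value $82,905.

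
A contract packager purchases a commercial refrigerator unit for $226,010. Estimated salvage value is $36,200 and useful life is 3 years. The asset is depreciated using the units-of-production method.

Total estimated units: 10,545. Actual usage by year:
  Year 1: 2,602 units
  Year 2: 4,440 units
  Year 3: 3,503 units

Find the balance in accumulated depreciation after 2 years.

$126,756

Depreciable base = $226,010 − $36,200 = $189,810.
Rate = $189,810 / 10,545 units = $18 per unit.
Year 1: 2,602 × $18 = $46,836. Book value $179,174.
Year 2: 4,440 × $18 = $79,920. Book value $99,254.
Accumulated through year 2 = $226,010 − $99,254 = $126,756.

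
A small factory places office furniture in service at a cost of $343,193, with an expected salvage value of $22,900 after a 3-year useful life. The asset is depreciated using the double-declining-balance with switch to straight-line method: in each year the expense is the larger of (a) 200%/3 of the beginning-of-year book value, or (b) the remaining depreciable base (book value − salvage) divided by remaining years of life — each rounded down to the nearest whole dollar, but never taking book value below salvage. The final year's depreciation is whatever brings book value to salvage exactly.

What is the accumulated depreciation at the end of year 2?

Depreciable base = $343,193 − $22,900 = $320,293.
Year 1: DB = ⌊$343,193 × 200%/3⌋ = $228,795; SL = ⌊$320,293/3⌋ = $106,764 → take DB $228,795. Book value $114,398.
Year 2: DB = ⌊$114,398 × 200%/3⌋ = $76,265; SL = ⌊$91,498/2⌋ = $45,749 → take DB $76,265. Book value $38,133.
Accumulated through year 2 = $343,193 − $38,133 = $305,060.

$305,060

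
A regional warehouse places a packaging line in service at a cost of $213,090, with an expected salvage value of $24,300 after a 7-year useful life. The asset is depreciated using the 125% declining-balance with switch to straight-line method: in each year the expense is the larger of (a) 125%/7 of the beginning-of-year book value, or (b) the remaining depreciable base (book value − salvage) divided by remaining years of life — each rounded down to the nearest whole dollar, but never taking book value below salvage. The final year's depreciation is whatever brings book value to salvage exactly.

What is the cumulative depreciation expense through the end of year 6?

Depreciable base = $213,090 − $24,300 = $188,790.
Year 1: DB = ⌊$213,090 × 125%/7⌋ = $38,051; SL = ⌊$188,790/7⌋ = $26,970 → take DB $38,051. Book value $175,039.
Year 2: DB = ⌊$175,039 × 125%/7⌋ = $31,256; SL = ⌊$150,739/6⌋ = $25,123 → take DB $31,256. Book value $143,783.
Year 3: DB = ⌊$143,783 × 125%/7⌋ = $25,675; SL = ⌊$119,483/5⌋ = $23,896 → take DB $25,675. Book value $118,108.
Year 4: DB = ⌊$118,108 × 125%/7⌋ = $21,090; SL = ⌊$93,808/4⌋ = $23,452 → take SL $23,452. Book value $94,656.
Year 5: DB = ⌊$94,656 × 125%/7⌋ = $16,902; SL = ⌊$70,356/3⌋ = $23,452 → take SL $23,452. Book value $71,204.
Year 6: DB = ⌊$71,204 × 125%/7⌋ = $12,715; SL = ⌊$46,904/2⌋ = $23,452 → take SL $23,452. Book value $47,752.
Accumulated through year 6 = $213,090 − $47,752 = $165,338.

$165,338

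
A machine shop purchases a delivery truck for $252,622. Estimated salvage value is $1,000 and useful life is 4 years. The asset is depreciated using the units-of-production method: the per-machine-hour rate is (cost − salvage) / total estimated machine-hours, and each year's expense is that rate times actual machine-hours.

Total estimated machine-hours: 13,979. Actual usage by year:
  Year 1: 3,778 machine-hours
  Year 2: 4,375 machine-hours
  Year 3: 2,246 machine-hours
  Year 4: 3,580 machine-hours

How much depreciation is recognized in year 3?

$40,428

Depreciable base = $252,622 − $1,000 = $251,622.
Rate = $251,622 / 13,979 machine-hours = $18 per machine-hour.
Year 1: 3,778 × $18 = $68,004. Book value $184,618.
Year 2: 4,375 × $18 = $78,750. Book value $105,868.
Year 3: 2,246 × $18 = $40,428. Book value $65,440.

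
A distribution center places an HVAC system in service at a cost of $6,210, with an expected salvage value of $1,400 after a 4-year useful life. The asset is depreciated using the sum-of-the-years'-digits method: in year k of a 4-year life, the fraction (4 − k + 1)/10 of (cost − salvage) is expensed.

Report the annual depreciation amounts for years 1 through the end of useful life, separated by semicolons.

Depreciable base = $6,210 − $1,400 = $4,810.
Sum of the years' digits = 4+3+2+1 = 10.
Year 1: $4,810 × 4/10 = $1,924. Book value $4,286.
Year 2: $4,810 × 3/10 = $1,443. Book value $2,843.
Year 3: $4,810 × 2/10 = $962. Book value $1,881.
Year 4: $4,810 × 1/10 = $481. Book value $1,400.

$1,924; $1,443; $962; $481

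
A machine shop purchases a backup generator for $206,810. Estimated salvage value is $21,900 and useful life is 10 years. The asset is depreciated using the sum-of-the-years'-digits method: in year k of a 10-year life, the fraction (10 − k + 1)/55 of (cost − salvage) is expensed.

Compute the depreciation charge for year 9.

$6,724

Depreciable base = $206,810 − $21,900 = $184,910.
Sum of the years' digits = 10+9+8+7+6+5+4+3+2+1 = 55.
Year 1: $184,910 × 10/55 = $33,620. Book value $173,190.
Year 2: $184,910 × 9/55 = $30,258. Book value $142,932.
Year 3: $184,910 × 8/55 = $26,896. Book value $116,036.
Year 4: $184,910 × 7/55 = $23,534. Book value $92,502.
Year 5: $184,910 × 6/55 = $20,172. Book value $72,330.
Year 6: $184,910 × 5/55 = $16,810. Book value $55,520.
Year 7: $184,910 × 4/55 = $13,448. Book value $42,072.
Year 8: $184,910 × 3/55 = $10,086. Book value $31,986.
Year 9: $184,910 × 2/55 = $6,724. Book value $25,262.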